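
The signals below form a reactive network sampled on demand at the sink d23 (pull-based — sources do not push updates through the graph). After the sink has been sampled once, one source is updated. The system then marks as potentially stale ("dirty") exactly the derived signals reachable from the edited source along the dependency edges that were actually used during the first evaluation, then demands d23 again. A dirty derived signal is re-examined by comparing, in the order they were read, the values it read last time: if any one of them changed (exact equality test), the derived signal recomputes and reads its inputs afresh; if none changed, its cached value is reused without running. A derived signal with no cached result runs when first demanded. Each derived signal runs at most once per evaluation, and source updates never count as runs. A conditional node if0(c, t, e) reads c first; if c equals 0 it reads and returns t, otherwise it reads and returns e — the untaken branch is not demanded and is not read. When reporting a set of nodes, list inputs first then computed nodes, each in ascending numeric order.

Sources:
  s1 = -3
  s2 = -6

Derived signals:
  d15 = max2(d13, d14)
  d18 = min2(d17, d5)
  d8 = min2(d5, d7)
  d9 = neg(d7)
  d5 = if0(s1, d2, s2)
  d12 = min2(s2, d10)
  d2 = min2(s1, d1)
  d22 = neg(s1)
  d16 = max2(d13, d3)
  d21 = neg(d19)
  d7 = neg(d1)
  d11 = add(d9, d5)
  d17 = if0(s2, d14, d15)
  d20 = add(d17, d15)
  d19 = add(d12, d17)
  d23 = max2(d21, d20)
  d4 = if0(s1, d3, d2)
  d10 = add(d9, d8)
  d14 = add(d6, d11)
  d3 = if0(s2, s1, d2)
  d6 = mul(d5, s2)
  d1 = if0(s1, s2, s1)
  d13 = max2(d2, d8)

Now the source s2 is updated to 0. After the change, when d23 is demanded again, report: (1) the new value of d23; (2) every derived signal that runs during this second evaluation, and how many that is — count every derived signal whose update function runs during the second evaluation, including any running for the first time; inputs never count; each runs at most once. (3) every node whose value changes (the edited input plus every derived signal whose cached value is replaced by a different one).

d23 now evaluates to 6.
Run set: d5, d6, d8, d10, d11, d12, d13, d14, d15, d17, d19, d20, d21, d23 (14 run).
Changed values: s2, d5, d6, d8, d10, d11, d12, d13, d14, d15, d17, d19, d20, d21, d23.

Initial pass — values computed on the first demand:
  d1 = if0(s1=-3 -> else branch s1) = -3
  d2 = min2(-3, -3) = -3
  d5 = if0(s1=-3 -> else branch s2) = -6
  d6 = mul(-6, -6) = 36
  d7 = neg(-3) = 3
  d8 = min2(-6, 3) = -6
  d9 = neg(3) = -3
  d10 = add(-3, -6) = -9
  d11 = add(-3, -6) = -9
  d12 = min2(-6, -9) = -9
  d13 = max2(-3, -6) = -3
  d14 = add(36, -9) = 27
  d15 = max2(-3, 27) = 27
  d17 = if0(s2=-6 -> else branch d15) = 27
  d19 = add(-9, 27) = 18
  d20 = add(27, 27) = 54
  d21 = neg(18) = -18
  d23 = max2(-18, 54) = 54

Second demand — change propagation:
  d5: re-runs because s2 -6->0; new result 0.
  d6: re-runs because d5 -6->0; s2 -6->0; new result 0.
  d8: re-runs because d5 -6->0; new result 0.
  d10: re-runs because d8 -6->0; new result -3.
  d11: re-runs because d5 -6->0; new result -3.
  d12: re-runs because s2 -6->0; d10 -9->-3; new result -3.
  d13: re-runs because d8 -6->0; new result 0.
  d14: re-runs because d6 36->0; d11 -9->-3; new result -3.
  d15: re-runs because d13 -3->0; d14 27->-3; new result 0.
  d17: re-runs because s2 -6->0; d15 27->0; new result -3.
  d19: re-runs because d12 -9->-3; d17 27->-3; new result -6.
  d20: re-runs because d17 27->-3; d15 27->0; new result -3.
  d21: re-runs because d19 18->-6; new result 6.
  d23: re-runs because d21 -18->6; d20 54->-3; new result 6.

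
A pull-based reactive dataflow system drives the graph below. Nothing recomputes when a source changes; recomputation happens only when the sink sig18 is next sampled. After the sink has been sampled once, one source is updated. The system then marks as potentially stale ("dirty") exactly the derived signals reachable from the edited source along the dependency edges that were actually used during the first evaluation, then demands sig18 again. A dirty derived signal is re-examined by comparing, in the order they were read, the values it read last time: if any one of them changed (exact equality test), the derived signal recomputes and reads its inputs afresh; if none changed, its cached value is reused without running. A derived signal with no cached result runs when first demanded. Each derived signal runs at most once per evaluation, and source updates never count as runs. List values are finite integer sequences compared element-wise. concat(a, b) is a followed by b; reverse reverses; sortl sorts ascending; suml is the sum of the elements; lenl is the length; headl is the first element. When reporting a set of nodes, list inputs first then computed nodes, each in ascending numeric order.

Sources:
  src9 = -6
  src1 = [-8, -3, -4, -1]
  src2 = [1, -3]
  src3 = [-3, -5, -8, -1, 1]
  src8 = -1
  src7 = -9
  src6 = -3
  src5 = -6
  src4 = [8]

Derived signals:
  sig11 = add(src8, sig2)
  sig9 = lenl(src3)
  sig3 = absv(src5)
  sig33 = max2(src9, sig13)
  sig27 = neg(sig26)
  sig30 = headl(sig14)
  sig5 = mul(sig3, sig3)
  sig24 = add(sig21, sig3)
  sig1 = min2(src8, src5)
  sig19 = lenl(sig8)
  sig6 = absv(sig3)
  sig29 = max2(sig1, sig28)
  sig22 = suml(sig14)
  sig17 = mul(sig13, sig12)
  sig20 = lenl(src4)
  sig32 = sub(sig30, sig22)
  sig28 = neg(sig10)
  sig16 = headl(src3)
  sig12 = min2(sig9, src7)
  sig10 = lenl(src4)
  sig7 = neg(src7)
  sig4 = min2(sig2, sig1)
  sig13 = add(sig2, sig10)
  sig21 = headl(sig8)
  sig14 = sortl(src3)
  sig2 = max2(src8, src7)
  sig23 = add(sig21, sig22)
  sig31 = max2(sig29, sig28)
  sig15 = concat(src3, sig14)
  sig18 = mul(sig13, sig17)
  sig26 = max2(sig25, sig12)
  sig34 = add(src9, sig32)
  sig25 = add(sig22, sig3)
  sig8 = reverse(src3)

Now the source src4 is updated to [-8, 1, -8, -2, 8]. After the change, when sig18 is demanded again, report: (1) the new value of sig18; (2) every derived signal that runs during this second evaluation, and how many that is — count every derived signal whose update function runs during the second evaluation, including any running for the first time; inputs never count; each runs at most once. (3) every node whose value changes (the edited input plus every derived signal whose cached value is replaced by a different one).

First evaluation (everything demanded from the output):
  sig2 = max2(-1, -9) = -1
  sig9 = lenl([-3, -5, -8, -1, 1]) = 5
  sig10 = lenl([8]) = 1
  sig12 = min2(5, -9) = -9
  sig13 = add(-1, 1) = 0
  sig17 = mul(0, -9) = 0
  sig18 = mul(0, 0) = 0

Propagation after the edit:
  sig10: runs — src4 [8]->[-8, 1, -8, -2, 8]; result 5.
  sig13: runs — sig10 1->5; result 4.
  sig17: runs — sig13 0->4; result -36.
  sig18: runs — sig13 0->4; sig17 0->-36; result -144.

New value of sig18: -144.
Derived signals that run: sig10, sig13, sig17, sig18 — 4 in total.
Values that change: src4, sig10, sig13, sig17, sig18.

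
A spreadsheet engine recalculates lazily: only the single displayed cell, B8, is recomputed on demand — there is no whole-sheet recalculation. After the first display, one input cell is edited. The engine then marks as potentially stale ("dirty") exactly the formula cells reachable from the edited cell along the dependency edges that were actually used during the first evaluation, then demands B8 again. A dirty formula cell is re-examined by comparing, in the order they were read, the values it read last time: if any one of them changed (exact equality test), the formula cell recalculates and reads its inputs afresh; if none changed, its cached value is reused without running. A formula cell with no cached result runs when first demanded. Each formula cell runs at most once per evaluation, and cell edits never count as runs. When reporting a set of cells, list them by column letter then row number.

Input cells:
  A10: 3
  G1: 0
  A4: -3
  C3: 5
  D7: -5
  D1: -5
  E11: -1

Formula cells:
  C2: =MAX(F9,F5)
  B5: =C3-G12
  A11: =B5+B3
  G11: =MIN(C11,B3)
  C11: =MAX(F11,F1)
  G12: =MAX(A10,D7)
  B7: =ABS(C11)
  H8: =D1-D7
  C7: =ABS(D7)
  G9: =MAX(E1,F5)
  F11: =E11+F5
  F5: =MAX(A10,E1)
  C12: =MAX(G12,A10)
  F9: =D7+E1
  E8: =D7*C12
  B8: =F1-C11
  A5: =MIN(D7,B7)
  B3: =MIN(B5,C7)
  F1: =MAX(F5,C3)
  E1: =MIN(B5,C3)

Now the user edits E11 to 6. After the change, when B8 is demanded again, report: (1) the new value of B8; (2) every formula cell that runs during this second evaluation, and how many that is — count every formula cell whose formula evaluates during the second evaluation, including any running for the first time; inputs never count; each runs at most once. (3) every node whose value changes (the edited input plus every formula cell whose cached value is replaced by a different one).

First evaluation (everything demanded from the output):
  G12 = MAX(3, -5) = 3
  B5 = 5 - 3 = 2
  E1 = MIN(2, 5) = 2
  F5 = MAX(3, 2) = 3
  F1 = MAX(3, 5) = 5
  F11 = -1 + 3 = 2
  C11 = MAX(2, 5) = 5
  B8 = 5 - 5 = 0

Propagation after the edit:
  F11: runs — E11 -1->6; result 9.
  C11: runs — F11 2->9; result 9.
  B8: runs — C11 5->9; result -4.

New value of B8: -4.
Formula cells that run: B8, C11, F11 — 3 in total.
Values that change: B8, C11, E11, F11.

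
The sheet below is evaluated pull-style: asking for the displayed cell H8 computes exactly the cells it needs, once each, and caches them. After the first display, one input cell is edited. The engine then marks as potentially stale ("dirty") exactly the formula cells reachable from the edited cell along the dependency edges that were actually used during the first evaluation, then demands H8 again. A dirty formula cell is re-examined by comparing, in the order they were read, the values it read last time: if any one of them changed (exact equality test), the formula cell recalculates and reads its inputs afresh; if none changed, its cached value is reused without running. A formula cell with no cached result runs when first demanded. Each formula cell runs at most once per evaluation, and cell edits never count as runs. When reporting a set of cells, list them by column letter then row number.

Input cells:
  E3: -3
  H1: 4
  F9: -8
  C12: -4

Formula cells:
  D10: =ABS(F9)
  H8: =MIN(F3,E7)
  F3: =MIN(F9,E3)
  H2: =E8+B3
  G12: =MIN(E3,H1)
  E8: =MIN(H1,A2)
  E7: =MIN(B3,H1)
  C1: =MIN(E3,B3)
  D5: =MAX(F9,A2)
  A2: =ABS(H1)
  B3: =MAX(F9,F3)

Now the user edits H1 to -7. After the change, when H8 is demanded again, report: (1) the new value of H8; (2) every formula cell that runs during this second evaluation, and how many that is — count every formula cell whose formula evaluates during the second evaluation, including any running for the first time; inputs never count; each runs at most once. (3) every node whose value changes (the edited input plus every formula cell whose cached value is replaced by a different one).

First demand of the output computes:
  F3 = MIN(-8, -3) = -8
  B3 = MAX(-8, -8) = -8
  E7 = MIN(-8, 4) = -8
  H8 = MIN(-8, -8) = -8

After the edit, cleaning proceeds:
  E7: a read changed (H1 4->-7) — executes, giving -8 — identical to its old value.
  H8: dirty, but its reads are unchanged (F3 unchanged, E7 unchanged); cached -8 stands.

Note the absorption at E7: it re-runs yet its value is the same, leaving the output's value untouched.

Demanding H8 again yields -8.
1 formula cells run: E7.
The nodes whose values change: H1.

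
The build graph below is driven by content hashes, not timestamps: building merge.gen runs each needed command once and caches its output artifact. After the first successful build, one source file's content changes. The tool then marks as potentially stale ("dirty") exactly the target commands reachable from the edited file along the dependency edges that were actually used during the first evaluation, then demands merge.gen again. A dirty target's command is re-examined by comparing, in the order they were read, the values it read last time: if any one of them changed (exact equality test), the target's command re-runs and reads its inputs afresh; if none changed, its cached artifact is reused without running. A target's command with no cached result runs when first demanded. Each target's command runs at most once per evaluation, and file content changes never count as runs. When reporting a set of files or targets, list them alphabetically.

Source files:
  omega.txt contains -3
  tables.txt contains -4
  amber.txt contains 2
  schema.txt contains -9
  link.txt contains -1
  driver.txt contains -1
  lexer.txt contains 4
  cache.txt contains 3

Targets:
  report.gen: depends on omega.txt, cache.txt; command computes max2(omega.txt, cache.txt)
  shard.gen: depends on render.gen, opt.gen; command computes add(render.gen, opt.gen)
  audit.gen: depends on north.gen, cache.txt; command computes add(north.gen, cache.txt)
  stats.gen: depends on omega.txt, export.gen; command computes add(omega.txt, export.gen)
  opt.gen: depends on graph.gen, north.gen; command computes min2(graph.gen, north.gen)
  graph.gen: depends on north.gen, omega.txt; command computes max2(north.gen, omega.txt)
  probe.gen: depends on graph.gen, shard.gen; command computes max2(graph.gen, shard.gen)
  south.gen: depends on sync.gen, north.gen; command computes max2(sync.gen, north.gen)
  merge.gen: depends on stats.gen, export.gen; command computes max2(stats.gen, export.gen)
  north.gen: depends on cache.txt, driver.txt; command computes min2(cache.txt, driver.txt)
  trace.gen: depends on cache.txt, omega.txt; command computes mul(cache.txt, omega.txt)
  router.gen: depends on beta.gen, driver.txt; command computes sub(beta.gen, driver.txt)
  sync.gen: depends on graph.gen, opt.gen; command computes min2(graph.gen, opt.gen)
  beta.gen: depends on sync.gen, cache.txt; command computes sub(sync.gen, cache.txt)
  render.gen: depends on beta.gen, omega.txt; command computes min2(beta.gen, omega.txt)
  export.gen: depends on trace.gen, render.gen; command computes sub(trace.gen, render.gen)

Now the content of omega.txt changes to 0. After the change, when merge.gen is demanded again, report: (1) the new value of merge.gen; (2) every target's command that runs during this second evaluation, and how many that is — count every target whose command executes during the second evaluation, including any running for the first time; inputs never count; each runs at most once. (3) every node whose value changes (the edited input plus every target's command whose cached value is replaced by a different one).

merge.gen now evaluates to 4.
Run set: export.gen, graph.gen, merge.gen, opt.gen, render.gen, stats.gen, sync.gen, trace.gen (8 run).
Changed values: export.gen, graph.gen, merge.gen, omega.txt, stats.gen, trace.gen.
The important point: at beta.gen every value read last time is unchanged, so the dirty flag clears without a run.

Initial pass — values computed on the first demand:
  north.gen = min2(3, -1) = -1
  graph.gen = max2(-1, -3) = -1
  opt.gen = min2(-1, -1) = -1
  sync.gen = min2(-1, -1) = -1
  beta.gen = sub(-1, 3) = -4
  render.gen = min2(-4, -3) = -4
  trace.gen = mul(3, -3) = -9
  export.gen = sub(-9, -4) = -5
  stats.gen = add(-3, -5) = -8
  merge.gen = max2(-8, -5) = -5

Second demand — change propagation:
  graph.gen: re-runs because omega.txt -3->0; new result 0.
  opt.gen: re-runs because graph.gen -1->0; new result -1 (unchanged).
  sync.gen: re-runs because graph.gen -1->0; new result -1 (unchanged).
  beta.gen: re-examined; everything it read last time is the same (sync.gen unchanged, cache.txt unchanged) — cache -4 kept, no run.
  render.gen: re-runs because omega.txt -3->0; new result -4 (unchanged).
  trace.gen: re-runs because omega.txt -3->0; new result 0.
  export.gen: re-runs because trace.gen -9->0; new result 4.
  stats.gen: re-runs because omega.txt -3->0; export.gen -5->4; new result 4.
  merge.gen: re-runs because stats.gen -8->4; export.gen -5->4; new result 4.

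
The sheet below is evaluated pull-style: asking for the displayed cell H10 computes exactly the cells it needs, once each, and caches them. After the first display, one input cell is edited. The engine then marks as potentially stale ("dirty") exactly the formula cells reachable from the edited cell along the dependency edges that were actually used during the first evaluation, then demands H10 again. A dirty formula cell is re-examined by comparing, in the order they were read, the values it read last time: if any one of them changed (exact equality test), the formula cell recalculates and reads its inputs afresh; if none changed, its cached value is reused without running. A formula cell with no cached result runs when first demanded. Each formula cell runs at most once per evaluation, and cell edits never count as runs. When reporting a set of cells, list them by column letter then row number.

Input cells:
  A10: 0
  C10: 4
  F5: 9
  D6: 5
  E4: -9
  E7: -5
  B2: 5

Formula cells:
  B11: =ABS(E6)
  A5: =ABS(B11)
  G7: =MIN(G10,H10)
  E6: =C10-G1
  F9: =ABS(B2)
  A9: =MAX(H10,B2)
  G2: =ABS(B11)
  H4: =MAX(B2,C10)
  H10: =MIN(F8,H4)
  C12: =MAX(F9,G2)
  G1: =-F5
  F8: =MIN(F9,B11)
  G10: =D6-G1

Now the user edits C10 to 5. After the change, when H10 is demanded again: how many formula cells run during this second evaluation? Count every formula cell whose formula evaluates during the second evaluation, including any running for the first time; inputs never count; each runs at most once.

4 formula cells run: B11, E6, F8, H4.
Note where the cutoff bites: H10 is checked, finds nothing changed, and keeps its cache.

First demand of the output computes:
  F9 = ABS(5) = 5
  G1 = -(9) = -9
  E6 = 4 - -9 = 13
  B11 = ABS(13) = 13
  F8 = MIN(5, 13) = 5
  H4 = MAX(5, 4) = 5
  H10 = MIN(5, 5) = 5

After the edit, cleaning proceeds:
  E6: a read changed (C10 4->5) — executes, giving 14.
  B11: a read changed (E6 13->14) — executes, giving 14.
  F8: a read changed (B11 13->14) — executes, giving 5 — identical to its old value.
  H4: a read changed (C10 4->5) — executes, giving 5 — identical to its old value.
  H10: dirty, but its reads are unchanged (F8 unchanged, H4 unchanged); cached 5 stands.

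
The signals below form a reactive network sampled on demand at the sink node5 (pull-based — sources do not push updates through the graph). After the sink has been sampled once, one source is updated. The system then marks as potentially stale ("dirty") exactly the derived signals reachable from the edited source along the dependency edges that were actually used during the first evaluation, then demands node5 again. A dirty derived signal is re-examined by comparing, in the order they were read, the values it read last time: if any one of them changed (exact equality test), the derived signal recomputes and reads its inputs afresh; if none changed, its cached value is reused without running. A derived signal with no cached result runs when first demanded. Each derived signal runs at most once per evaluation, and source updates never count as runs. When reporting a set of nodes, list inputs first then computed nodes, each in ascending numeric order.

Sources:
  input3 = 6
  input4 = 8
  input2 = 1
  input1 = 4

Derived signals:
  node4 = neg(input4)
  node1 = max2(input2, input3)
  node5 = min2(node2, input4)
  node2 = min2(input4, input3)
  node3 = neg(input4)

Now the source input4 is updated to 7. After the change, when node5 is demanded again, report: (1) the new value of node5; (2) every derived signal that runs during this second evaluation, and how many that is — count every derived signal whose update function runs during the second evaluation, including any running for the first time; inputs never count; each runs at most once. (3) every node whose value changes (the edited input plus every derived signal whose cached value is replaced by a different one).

node5 now evaluates to 6.
Run set: node2, node5 (2 run).
Changed values: input4.

Initial pass — values computed on the first demand:
  node2 = min2(8, 6) = 6
  node5 = min2(6, 8) = 6

Second demand — change propagation:
  node2: re-runs because input4 8->7; new result 6 (unchanged).
  node5: re-runs because input4 8->7; new result 6 (unchanged).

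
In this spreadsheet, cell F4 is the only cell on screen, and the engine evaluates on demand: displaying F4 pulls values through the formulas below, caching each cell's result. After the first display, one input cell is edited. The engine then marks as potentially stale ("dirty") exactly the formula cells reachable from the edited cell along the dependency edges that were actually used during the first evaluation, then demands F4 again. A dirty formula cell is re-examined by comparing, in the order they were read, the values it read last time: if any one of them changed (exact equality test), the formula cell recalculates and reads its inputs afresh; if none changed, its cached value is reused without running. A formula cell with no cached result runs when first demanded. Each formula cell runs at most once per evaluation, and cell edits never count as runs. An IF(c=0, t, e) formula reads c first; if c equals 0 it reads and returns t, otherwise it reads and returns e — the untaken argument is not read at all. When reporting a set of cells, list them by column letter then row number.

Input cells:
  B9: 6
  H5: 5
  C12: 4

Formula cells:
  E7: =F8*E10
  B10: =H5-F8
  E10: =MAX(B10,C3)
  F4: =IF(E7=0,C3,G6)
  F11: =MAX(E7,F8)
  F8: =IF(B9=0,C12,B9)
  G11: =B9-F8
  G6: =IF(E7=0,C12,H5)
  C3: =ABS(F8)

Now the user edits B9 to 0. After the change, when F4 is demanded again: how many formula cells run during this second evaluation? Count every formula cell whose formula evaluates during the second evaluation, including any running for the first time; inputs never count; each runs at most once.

Initial pass — values computed on the first demand:
  F8 = IF(B9=0: B9=6 -> else branch B9) = 6
  B10 = 5 - 6 = -1
  C3 = ABS(6) = 6
  E10 = MAX(-1, 6) = 6
  E7 = 6 * 6 = 36
  G6 = IF(E7=0: E7=36 -> else branch H5) = 5
  F4 = IF(E7=0: E7=36 -> else branch G6) = 5

Second demand — change propagation:
  F8: re-runs because B9 6->0; B9 6->0; new result 4.
  B10: re-runs because F8 6->4; new result 1.
  C3: re-runs because F8 6->4; new result 4.
  E10: re-runs because B10 -1->1; C3 6->4; new result 4.
  E7: re-runs because F8 6->4; E10 6->4; new result 16.
  G6: re-runs because E7 36->16; new result 5 (unchanged).
  F4: re-runs because E7 36->16; new result 5 (unchanged).

Run set: B10, C3, E7, E10, F4, F8, G6 (7 run).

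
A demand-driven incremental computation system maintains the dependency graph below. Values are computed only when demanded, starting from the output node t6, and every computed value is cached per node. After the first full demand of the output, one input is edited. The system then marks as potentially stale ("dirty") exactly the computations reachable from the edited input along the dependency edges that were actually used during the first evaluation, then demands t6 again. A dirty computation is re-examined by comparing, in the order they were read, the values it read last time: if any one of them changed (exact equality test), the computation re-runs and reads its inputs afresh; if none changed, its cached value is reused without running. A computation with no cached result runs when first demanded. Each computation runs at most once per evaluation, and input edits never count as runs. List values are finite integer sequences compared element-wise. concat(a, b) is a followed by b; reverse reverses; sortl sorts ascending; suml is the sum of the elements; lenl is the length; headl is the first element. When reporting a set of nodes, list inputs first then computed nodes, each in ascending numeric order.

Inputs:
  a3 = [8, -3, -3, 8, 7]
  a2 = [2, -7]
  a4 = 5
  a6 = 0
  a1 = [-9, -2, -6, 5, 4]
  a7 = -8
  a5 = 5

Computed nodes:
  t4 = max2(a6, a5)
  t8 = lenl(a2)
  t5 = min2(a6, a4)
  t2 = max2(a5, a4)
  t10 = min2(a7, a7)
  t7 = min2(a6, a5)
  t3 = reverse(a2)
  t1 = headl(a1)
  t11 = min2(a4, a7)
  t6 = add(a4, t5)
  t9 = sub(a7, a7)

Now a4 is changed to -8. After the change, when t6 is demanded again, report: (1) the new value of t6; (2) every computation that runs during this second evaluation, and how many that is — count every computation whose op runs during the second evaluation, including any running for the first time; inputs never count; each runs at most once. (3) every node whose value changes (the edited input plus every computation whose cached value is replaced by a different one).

First evaluation (everything demanded from the output):
  t5 = min2(0, 5) = 0
  t6 = add(5, 0) = 5

Propagation after the edit:
  t5: runs — a4 5->-8; result -8.
  t6: runs — a4 5->-8; t5 0->-8; result -16.

New value of t6: -16.
Computations that run: t5, t6 — 2 in total.
Values that change: a4, t5, t6.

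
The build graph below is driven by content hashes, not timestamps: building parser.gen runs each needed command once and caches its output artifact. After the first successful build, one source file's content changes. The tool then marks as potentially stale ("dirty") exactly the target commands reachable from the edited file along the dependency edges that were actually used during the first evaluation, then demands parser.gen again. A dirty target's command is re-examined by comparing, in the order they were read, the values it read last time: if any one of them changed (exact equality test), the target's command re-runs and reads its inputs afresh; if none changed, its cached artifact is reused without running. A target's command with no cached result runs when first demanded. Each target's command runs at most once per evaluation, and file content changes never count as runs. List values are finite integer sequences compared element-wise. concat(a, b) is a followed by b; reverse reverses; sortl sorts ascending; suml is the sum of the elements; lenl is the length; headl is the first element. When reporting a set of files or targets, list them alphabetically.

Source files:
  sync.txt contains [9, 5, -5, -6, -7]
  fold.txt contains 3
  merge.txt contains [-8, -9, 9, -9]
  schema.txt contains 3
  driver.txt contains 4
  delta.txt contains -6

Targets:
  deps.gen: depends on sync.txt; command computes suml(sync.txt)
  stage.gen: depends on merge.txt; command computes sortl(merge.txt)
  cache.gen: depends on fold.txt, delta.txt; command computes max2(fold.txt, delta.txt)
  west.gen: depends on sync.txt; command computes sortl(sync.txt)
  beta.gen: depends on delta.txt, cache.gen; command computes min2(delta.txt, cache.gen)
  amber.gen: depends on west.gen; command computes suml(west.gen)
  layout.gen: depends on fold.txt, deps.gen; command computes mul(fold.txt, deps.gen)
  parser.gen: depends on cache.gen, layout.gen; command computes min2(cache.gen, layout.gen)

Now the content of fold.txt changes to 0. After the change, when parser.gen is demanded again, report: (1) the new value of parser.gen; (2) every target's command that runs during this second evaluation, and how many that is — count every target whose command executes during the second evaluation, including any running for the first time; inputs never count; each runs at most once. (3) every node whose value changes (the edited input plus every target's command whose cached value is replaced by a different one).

parser.gen now evaluates to 0.
Run set: cache.gen, layout.gen, parser.gen (3 run).
Changed values: cache.gen, fold.txt, layout.gen, parser.gen.

Initial pass — values computed on the first demand:
  cache.gen = max2(3, -6) = 3
  deps.gen = suml([9, 5, -5, -6, -7]) = -4
  layout.gen = mul(3, -4) = -12
  parser.gen = min2(3, -12) = -12

Second demand — change propagation:
  cache.gen: re-runs because fold.txt 3->0; new result 0.
  layout.gen: re-runs because fold.txt 3->0; new result 0.
  parser.gen: re-runs because cache.gen 3->0; layout.gen -12->0; new result 0.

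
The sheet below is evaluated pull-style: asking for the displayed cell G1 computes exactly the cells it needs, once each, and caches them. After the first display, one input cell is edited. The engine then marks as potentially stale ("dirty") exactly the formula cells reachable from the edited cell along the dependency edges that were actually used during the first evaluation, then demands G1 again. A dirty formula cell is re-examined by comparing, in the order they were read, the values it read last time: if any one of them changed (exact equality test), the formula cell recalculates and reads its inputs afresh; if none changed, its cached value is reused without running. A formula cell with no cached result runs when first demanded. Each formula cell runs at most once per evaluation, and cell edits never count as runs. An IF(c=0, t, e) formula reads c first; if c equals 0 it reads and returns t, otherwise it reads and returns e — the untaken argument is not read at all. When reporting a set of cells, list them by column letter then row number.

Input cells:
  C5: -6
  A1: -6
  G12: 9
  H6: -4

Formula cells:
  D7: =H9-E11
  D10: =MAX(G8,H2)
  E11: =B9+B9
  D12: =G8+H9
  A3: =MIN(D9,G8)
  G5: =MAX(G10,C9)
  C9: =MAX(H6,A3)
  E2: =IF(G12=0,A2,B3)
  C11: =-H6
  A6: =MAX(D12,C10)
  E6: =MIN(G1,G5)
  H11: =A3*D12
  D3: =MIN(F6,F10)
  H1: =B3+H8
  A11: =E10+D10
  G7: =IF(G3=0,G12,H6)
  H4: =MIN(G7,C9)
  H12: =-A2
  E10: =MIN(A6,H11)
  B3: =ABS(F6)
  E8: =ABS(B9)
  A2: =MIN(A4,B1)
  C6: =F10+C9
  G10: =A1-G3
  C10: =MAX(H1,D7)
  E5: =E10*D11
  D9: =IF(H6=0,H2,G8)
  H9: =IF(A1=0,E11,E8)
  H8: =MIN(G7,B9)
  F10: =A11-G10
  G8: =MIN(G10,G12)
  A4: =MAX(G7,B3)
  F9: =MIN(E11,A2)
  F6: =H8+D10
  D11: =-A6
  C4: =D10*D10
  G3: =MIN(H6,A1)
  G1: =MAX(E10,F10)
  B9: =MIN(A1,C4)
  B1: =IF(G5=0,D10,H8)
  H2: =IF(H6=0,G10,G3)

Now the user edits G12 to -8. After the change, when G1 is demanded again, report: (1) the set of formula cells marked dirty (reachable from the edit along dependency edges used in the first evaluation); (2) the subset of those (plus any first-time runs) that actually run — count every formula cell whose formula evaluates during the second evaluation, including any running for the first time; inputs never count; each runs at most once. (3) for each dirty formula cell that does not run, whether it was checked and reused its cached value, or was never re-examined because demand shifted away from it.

First demand of the output computes:
  G3 = MIN(-4, -6) = -6
  G7 = IF(G3=0: G3=-6 -> else branch H6) = -4
  G10 = -6 - -6 = 0
  G8 = MIN(0, 9) = 0
  H2 = IF(H6=0: H6=-4 -> else branch G3) = -6
  D9 = IF(H6=0: H6=-4 -> else branch G8) = 0
  A3 = MIN(0, 0) = 0
  D10 = MAX(0, -6) = 0
  C4 = 0 * 0 = 0
  B9 = MIN(-6, 0) = -6
  E8 = ABS(-6) = 6
  E11 = -6 + -6 = -12
  H8 = MIN(-4, -6) = -6
  F6 = -6 + 0 = -6
  B3 = ABS(-6) = 6
  H1 = 6 + -6 = 0
  H9 = IF(A1=0: A1=-6 -> else branch E8) = 6
  D7 = 6 - -12 = 18
  C10 = MAX(0, 18) = 18
  D12 = 0 + 6 = 6
  A6 = MAX(6, 18) = 18
  H11 = 0 * 6 = 0
  E10 = MIN(18, 0) = 0
  A11 = 0 + 0 = 0
  F10 = 0 - 0 = 0
  G1 = MAX(0, 0) = 0

After the edit, cleaning proceeds:
  G8: a read changed (G12 9->-8) — executes, giving -8.
  D9: a read changed (G8 0->-8) — executes, giving -8.
  A3: a read changed (D9 0->-8; G8 0->-8) — executes, giving -8.
  D10: a read changed (G8 0->-8) — executes, giving -6.
  C4: a read changed (D10 0->-6; D10 0->-6) — executes, giving 36.
  B9: a read changed (C4 0->36) — executes, giving -6 — identical to its old value.
  E8: dirty, but its reads are unchanged (B9 unchanged); cached 6 stands.
  E11: dirty, but its reads are unchanged (B9 unchanged, B9 unchanged); cached -12 stands.
  H8: dirty, but its reads are unchanged (G7 unchanged, B9 unchanged); cached -6 stands.
  F6: a read changed (D10 0->-6) — executes, giving -12.
  B3: a read changed (F6 -6->-12) — executes, giving 12.
  H1: a read changed (B3 6->12) — executes, giving 6.
  H9: dirty, but its reads are unchanged (A1 unchanged, E8 unchanged); cached 6 stands.
  D7: dirty, but its reads are unchanged (H9 unchanged, E11 unchanged); cached 18 stands.
  C10: a read changed (H1 0->6) — executes, giving 18 — identical to its old value.
  D12: a read changed (G8 0->-8) — executes, giving -2.
  A6: a read changed (D12 6->-2) — executes, giving 18 — identical to its old value.
  H11: a read changed (A3 0->-8; D12 6->-2) — executes, giving 16.
  E10: a read changed (H11 0->16) — executes, giving 16.
  A11: a read changed (E10 0->16; D10 0->-6) — executes, giving 10.
  F10: a read changed (A11 0->10) — executes, giving 10.
  G1: a read changed (E10 0->16; F10 0->10) — executes, giving 16.

Note where the cutoff bites: E11 is checked, finds nothing changed, and keeps its cache.

The edit dirties: A3, A6, A11, B3, B9, C4, C10, D7, D9, D10, D12, E8, E10, E11, F6, F10, G1, G8, H1, H8, H9, H11.
17 formula cells run: A3, A6, A11, B3, B9, C4, C10, D9, D10, D12, E10, F6, F10, G1, G8, H1, H11.
Cache hits after checking: D7, E8, E11, H8, H9.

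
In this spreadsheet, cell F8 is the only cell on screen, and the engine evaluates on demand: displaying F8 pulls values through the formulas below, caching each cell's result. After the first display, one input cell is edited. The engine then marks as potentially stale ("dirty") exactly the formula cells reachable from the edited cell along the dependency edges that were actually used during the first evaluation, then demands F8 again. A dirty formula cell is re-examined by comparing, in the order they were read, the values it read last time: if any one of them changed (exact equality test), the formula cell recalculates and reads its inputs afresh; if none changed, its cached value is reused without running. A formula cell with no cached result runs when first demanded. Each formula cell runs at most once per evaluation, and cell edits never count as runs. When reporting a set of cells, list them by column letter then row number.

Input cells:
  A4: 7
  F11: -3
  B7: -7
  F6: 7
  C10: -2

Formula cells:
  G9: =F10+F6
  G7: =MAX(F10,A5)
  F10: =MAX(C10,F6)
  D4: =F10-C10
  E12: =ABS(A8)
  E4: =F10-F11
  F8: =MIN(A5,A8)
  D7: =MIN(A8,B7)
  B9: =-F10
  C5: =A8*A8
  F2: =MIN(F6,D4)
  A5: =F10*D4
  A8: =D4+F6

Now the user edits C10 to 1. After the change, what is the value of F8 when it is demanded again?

Initial pass — values computed on the first demand:
  F10 = MAX(-2, 7) = 7
  D4 = 7 - -2 = 9
  A5 = 7 * 9 = 63
  A8 = 9 + 7 = 16
  F8 = MIN(63, 16) = 16

Second demand — change propagation:
  F10: re-runs because C10 -2->1; new result 7 (unchanged).
  D4: re-runs because C10 -2->1; new result 6.
  A5: re-runs because D4 9->6; new result 42.
  A8: re-runs because D4 9->6; new result 13.
  F8: re-runs because A5 63->42; A8 16->13; new result 13.

F8 now evaluates to 13.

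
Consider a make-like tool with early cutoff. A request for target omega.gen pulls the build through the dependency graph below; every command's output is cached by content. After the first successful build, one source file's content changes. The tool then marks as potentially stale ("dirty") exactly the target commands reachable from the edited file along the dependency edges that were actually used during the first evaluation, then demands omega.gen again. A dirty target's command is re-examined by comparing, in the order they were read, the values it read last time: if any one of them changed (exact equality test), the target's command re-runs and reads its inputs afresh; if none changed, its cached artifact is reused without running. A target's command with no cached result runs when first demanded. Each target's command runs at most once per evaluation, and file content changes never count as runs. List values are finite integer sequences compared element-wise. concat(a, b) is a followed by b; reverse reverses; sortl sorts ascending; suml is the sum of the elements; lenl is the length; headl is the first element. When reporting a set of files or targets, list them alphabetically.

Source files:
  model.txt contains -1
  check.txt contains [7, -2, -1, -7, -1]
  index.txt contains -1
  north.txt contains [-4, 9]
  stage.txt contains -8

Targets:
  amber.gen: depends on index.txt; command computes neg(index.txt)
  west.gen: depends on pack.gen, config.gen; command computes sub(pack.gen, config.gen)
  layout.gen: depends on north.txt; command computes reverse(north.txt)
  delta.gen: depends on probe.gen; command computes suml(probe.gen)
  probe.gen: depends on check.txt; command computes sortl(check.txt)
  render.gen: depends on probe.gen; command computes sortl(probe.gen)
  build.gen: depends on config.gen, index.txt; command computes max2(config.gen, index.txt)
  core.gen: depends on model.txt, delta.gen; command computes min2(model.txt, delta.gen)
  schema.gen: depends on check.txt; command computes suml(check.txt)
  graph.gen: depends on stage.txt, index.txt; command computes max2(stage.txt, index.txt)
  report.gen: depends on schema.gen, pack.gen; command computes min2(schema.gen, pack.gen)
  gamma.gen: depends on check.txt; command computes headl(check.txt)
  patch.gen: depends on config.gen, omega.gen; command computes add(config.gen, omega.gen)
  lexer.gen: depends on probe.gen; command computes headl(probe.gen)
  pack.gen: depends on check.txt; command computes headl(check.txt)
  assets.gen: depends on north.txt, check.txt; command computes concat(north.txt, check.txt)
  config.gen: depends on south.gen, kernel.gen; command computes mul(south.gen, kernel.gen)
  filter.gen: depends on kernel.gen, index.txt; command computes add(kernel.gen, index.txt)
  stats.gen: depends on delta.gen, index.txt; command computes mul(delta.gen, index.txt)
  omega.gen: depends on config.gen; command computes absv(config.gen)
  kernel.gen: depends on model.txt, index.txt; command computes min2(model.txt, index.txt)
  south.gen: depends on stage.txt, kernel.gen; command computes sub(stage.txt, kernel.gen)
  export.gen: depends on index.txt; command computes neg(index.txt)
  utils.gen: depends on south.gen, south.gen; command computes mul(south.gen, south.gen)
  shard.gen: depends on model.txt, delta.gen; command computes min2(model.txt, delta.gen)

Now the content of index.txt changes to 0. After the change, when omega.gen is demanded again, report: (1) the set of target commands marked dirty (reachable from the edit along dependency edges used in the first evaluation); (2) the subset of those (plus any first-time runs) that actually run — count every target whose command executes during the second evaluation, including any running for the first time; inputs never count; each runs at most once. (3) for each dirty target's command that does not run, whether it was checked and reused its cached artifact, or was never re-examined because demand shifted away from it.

The edit dirties: config.gen, kernel.gen, omega.gen, south.gen.
1 target commands run: kernel.gen.
Cache hits after checking: config.gen, omega.gen, south.gen.
Note the absorption at kernel.gen: it re-runs yet its value is the same, leaving the output's value untouched.

First demand of the output computes:
  kernel.gen = min2(-1, -1) = -1
  south.gen = sub(-8, -1) = -7
  config.gen = mul(-7, -1) = 7
  omega.gen = absv(7) = 7

After the edit, cleaning proceeds:
  kernel.gen: a read changed (index.txt -1->0) — executes, giving -1 — identical to its old value.
  south.gen: dirty, but its reads are unchanged (stage.txt unchanged, kernel.gen unchanged); cached -7 stands.
  config.gen: dirty, but its reads are unchanged (south.gen unchanged, kernel.gen unchanged); cached 7 stands.
  omega.gen: dirty, but its reads are unchanged (config.gen unchanged); cached 7 stands.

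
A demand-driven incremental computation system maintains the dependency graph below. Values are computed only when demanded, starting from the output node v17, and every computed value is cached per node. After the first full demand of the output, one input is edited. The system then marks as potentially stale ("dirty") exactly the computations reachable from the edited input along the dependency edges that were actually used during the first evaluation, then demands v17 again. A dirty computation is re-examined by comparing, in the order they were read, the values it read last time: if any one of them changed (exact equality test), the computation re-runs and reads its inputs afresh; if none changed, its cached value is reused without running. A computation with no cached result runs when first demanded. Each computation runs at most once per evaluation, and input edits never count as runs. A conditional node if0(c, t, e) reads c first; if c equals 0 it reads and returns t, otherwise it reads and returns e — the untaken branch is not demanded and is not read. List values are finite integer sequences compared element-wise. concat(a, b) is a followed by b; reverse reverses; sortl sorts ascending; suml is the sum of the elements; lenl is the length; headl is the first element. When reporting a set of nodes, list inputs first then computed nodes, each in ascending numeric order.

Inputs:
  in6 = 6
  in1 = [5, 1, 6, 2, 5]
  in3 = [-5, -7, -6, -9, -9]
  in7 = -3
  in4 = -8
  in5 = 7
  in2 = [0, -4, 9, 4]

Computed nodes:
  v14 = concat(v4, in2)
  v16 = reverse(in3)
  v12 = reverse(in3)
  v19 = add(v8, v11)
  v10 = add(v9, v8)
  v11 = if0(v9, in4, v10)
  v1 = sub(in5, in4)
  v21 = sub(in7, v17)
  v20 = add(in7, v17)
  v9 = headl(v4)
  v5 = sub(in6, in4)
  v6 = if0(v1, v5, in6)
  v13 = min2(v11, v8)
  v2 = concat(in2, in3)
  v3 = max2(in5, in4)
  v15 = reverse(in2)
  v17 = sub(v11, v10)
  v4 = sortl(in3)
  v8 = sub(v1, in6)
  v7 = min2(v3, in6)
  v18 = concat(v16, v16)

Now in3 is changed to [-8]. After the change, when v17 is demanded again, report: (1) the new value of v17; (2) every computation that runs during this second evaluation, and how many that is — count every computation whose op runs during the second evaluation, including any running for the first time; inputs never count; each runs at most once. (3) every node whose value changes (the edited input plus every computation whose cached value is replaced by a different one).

First evaluation (everything demanded from the output):
  v1 = sub(7, -8) = 15
  v4 = sortl([-5, -7, -6, -9, -9]) = [-9, -9, -7, -6, -5]
  v8 = sub(15, 6) = 9
  v9 = headl([-9, -9, -7, -6, -5]) = -9
  v10 = add(-9, 9) = 0
  v11 = if0(v9=-9 -> else branch v10) = 0
  v17 = sub(0, 0) = 0

Propagation after the edit:
  v4: runs — in3 [-5, -7, -6, -9, -9]->[-8]; result [-8].
  v9: runs — v4 [-9, -9, -7, -6, -5]->[-8]; result -8.
  v10: runs — v9 -9->-8; result 1.
  v11: runs — v9 -9->-8; v10 0->1; result 1.
  v17: runs — v11 0->1; v10 0->1; result 0 (same value as before).

New value of v17: 0.
Computations that run: v4, v9, v10, v11, v17 — 5 in total.
Values that change: in3, v4, v9, v10, v11.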